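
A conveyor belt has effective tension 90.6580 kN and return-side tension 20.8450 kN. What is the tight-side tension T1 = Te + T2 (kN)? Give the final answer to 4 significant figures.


T1 = Te + T2 = 90.6580 + 20.8450
T1 = 111.5 kN


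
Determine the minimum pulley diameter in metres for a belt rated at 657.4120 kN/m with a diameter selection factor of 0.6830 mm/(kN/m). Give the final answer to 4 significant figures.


D = 657.4120 * 0.6830 / 1000
D = 0.4490 m


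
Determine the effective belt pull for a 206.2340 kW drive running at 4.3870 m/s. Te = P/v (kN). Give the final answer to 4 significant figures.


Te = P / v = 206.2340 / 4.3870
Te = 47.01 kN


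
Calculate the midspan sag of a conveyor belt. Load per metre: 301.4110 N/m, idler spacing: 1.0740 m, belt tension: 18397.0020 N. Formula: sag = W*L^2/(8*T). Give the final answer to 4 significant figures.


sag = 301.4110 * 1.0740^2 / (8 * 18397.0020)
sag = 0.002362 m


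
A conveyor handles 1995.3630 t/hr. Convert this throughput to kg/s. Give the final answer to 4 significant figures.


m_dot = 1995.3630 * 1000 / 3600
m_dot = 554.3 kg/s


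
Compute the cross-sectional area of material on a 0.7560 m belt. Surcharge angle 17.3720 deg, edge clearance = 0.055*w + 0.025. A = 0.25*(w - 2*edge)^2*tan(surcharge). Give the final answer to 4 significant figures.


edge = 0.055*0.7560 + 0.025 = 0.06658 m
ew = 0.7560 - 2*0.06658 = 0.62284 m
A = 0.25 * 0.62284^2 * tan(17.3720 deg)
A = 0.03034 m^2


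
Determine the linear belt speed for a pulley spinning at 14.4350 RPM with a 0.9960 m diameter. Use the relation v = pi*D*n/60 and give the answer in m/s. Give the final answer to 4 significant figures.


v = pi * 0.9960 * 14.4350 / 60
v = 0.7528 m/s


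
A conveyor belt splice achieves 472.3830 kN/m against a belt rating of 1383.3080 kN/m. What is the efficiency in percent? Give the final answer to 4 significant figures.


Eff = 472.3830 / 1383.3080 * 100
Eff = 34.15 %


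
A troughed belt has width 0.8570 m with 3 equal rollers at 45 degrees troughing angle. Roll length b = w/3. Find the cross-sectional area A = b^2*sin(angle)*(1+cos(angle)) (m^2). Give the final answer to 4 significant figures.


b = 0.8570/3 = 0.285667 m
A = 0.285667^2 * sin(45 deg) * (1 + cos(45 deg))
A = 0.09851 m^2


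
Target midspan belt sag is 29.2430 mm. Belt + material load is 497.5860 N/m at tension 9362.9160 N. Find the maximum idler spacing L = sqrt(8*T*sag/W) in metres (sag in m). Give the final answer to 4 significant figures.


sag = 29.2430/1000 = 0.029243 m
L = sqrt(8 * 9362.9160 * 0.029243 / 497.5860)
L = 2.098 m


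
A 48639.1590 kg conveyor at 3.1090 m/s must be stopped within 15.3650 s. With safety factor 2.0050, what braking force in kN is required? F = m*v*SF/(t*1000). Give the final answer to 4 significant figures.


F = 48639.1590 * 3.1090 / 15.3650 * 2.0050 / 1000
F = 19.73 kN


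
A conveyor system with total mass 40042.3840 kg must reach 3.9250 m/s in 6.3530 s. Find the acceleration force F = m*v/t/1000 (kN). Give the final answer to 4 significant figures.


F = 40042.3840 * 3.9250 / 6.3530 / 1000
F = 24.74 kN


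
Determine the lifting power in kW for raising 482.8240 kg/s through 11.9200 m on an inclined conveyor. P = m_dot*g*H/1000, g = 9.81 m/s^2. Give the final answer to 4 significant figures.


P = 482.8240 * 9.81 * 11.9200 / 1000
P = 56.46 kW


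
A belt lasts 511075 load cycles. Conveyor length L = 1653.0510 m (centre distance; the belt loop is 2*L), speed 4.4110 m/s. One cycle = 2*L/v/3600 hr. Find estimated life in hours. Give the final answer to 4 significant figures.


cycle_time = 2 * 1653.0510 / 4.4110 / 3600 = 0.208198 hr
life = 511075 * 0.208198 = 106400 hours


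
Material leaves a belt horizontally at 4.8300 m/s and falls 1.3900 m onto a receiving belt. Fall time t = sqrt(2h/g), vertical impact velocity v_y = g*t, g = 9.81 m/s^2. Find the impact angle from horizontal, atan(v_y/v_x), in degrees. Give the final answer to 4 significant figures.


t = sqrt(2*1.3900/9.81) = 0.532339 s
v_y = 9.81 * 0.532339 = 5.22225 m/s
angle = atan(5.22225 / 4.8300) = 47.23 deg


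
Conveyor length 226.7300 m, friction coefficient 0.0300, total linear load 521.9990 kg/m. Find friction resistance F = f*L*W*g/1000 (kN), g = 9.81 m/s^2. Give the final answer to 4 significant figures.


F = 0.0300 * 226.7300 * 521.9990 * 9.81 / 1000
F = 34.83 kN


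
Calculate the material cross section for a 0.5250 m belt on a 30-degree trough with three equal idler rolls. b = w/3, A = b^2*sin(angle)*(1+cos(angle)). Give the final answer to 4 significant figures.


b = 0.5250/3 = 0.175 m
A = 0.175^2 * sin(30 deg) * (1 + cos(30 deg))
A = 0.02857 m^2


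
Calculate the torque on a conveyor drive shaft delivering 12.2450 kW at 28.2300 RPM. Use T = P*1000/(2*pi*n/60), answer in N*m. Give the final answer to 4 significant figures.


omega = 2*pi*28.2300/60 = 2.95624 rad/s
T = 12.2450*1000 / 2.95624
T = 4142 N*m


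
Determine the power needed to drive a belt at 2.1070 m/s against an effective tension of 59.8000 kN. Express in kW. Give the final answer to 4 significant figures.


P = Te * v = 59.8000 * 2.1070
P = 126.0 kW


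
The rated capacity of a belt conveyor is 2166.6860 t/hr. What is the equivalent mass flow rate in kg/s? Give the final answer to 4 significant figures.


m_dot = 2166.6860 * 1000 / 3600
m_dot = 601.9 kg/s


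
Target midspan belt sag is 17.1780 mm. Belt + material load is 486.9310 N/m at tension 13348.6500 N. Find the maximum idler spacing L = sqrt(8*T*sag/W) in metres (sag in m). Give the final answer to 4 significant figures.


sag = 17.1780/1000 = 0.017178 m
L = sqrt(8 * 13348.6500 * 0.017178 / 486.9310)
L = 1.941 m


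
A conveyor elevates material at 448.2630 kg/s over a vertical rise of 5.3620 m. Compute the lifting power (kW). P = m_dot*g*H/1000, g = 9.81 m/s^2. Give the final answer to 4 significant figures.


P = 448.2630 * 9.81 * 5.3620 / 1000
P = 23.58 kW


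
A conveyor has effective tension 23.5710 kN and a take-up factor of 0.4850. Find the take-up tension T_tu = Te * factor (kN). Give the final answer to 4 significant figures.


T_tu = 23.5710 * 0.4850
T_tu = 11.43 kN


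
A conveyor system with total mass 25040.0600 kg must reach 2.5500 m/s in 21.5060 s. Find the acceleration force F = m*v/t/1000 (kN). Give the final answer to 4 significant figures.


F = 25040.0600 * 2.5500 / 21.5060 / 1000
F = 2.969 kN


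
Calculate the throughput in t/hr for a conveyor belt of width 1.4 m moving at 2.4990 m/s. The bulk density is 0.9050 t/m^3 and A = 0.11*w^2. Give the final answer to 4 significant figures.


A = 0.11 * 1.4^2 = 0.2156 m^2
C = 0.2156 * 2.4990 * 0.9050 * 3600
C = 1755 t/hr


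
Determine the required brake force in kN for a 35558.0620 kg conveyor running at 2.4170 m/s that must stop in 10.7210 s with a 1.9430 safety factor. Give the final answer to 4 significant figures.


F = 35558.0620 * 2.4170 / 10.7210 * 1.9430 / 1000
F = 15.58 kN


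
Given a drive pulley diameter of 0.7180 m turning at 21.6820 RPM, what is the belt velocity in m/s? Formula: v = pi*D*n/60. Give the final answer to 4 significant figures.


v = pi * 0.7180 * 21.6820 / 60
v = 0.8151 m/s


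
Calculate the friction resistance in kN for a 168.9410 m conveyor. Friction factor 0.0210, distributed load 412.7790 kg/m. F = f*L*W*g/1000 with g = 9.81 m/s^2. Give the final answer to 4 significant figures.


F = 0.0210 * 168.9410 * 412.7790 * 9.81 / 1000
F = 14.37 kN


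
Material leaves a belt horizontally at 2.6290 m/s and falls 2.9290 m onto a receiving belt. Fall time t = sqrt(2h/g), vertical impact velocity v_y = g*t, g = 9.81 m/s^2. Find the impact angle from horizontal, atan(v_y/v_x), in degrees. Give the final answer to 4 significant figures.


t = sqrt(2*2.9290/9.81) = 0.772752 s
v_y = 9.81 * 0.772752 = 7.5807 m/s
angle = atan(7.5807 / 2.6290) = 70.87 deg


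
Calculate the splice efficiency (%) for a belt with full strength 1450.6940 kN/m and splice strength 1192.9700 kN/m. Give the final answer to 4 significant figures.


Eff = 1192.9700 / 1450.6940 * 100
Eff = 82.23 %


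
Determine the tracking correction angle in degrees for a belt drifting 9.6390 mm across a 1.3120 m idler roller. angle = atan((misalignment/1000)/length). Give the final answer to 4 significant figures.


misalign_m = 9.6390 / 1000 = 0.009639 m
angle = atan(0.009639 / 1.3120)
angle = 0.4209 deg


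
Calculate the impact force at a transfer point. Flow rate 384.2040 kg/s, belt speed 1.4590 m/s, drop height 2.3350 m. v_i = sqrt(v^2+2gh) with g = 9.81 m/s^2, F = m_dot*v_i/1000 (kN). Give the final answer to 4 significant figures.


v_i = sqrt(1.4590^2 + 2*9.81*2.3350) = 6.92397 m/s
F = 384.2040 * 6.92397 / 1000
F = 2.660 kN


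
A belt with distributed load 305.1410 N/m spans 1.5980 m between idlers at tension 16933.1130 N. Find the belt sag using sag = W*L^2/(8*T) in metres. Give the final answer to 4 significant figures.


sag = 305.1410 * 1.5980^2 / (8 * 16933.1130)
sag = 0.005752 m


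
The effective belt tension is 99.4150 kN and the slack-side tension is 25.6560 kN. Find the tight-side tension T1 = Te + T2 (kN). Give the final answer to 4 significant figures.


T1 = Te + T2 = 99.4150 + 25.6560
T1 = 125.1 kN


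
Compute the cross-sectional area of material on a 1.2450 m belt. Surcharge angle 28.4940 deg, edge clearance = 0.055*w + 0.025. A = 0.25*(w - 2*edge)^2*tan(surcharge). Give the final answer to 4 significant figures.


edge = 0.055*1.2450 + 0.025 = 0.093475 m
ew = 1.2450 - 2*0.093475 = 1.05805 m
A = 0.25 * 1.05805^2 * tan(28.4940 deg)
A = 0.1519 m^2


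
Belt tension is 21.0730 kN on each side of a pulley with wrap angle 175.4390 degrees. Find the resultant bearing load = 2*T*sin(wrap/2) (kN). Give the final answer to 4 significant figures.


F = 2 * 21.0730 * sin(175.4390/2 deg)
F = 42.11 kN


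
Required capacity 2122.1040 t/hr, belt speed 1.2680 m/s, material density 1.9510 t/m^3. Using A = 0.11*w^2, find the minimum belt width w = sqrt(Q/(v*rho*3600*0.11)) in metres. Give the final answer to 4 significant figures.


A_req = 2122.1040 / (1.2680 * 1.9510 * 3600) = 0.23828 m^2
w = sqrt(0.23828 / 0.11)
w = 1.472 m


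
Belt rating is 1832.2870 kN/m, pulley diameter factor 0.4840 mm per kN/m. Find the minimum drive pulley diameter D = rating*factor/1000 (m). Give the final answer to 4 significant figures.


D = 1832.2870 * 0.4840 / 1000
D = 0.8868 m


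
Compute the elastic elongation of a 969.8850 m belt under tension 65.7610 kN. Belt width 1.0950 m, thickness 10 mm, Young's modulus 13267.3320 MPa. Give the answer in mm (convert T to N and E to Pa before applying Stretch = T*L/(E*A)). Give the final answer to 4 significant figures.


A = 1.0950 * 0.01 = 0.01095 m^2
Stretch = 65.7610*1000 * 969.8850 / (13267.3320e6 * 0.01095) * 1000
Stretch = 439.0 mm


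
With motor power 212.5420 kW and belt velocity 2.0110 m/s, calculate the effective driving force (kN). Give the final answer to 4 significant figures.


Te = P / v = 212.5420 / 2.0110
Te = 105.7 kN


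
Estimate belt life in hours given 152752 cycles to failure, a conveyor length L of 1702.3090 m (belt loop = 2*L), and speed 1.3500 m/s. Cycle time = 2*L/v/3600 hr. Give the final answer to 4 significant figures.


cycle_time = 2 * 1702.3090 / 1.3500 / 3600 = 0.700539 hr
life = 152752 * 0.700539 = 107000 hours


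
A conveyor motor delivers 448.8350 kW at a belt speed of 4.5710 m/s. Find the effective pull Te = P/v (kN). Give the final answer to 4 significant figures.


Te = P / v = 448.8350 / 4.5710
Te = 98.19 kN


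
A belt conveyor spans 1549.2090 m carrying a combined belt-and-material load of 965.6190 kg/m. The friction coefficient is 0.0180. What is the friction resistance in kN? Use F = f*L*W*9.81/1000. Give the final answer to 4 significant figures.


F = 0.0180 * 1549.2090 * 965.6190 * 9.81 / 1000
F = 264.2 kN


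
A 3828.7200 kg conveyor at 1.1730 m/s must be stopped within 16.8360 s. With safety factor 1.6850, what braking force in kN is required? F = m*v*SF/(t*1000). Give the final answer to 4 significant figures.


F = 3828.7200 * 1.1730 / 16.8360 * 1.6850 / 1000
F = 0.4495 kN


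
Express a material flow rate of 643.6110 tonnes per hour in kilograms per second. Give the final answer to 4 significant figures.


m_dot = 643.6110 * 1000 / 3600
m_dot = 178.8 kg/s


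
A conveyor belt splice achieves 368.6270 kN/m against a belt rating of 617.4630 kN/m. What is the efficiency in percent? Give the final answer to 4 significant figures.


Eff = 368.6270 / 617.4630 * 100
Eff = 59.70 %


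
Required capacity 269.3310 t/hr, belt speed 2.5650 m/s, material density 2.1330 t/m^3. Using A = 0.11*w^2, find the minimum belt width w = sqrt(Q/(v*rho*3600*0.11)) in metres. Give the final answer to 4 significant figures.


A_req = 269.3310 / (2.5650 * 2.1330 * 3600) = 0.0136743 m^2
w = sqrt(0.0136743 / 0.11)
w = 0.3526 m


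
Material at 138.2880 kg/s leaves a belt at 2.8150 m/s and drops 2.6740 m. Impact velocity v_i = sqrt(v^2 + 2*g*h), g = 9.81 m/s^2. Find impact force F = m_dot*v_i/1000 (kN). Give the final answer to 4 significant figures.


v_i = sqrt(2.8150^2 + 2*9.81*2.6740) = 7.77098 m/s
F = 138.2880 * 7.77098 / 1000
F = 1.075 kN


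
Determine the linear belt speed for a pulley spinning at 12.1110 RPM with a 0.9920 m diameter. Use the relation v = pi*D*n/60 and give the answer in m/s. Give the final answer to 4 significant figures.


v = pi * 0.9920 * 12.1110 / 60
v = 0.6291 m/s


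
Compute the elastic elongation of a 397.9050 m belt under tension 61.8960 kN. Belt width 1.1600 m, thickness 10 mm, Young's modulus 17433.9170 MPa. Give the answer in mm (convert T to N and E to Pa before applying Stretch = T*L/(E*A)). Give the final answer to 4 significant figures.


A = 1.1600 * 0.01 = 0.01160 m^2
Stretch = 61.8960*1000 * 397.9050 / (17433.9170e6 * 0.01160) * 1000
Stretch = 121.8 mm


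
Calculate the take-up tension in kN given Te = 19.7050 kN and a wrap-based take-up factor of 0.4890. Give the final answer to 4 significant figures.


T_tu = 19.7050 * 0.4890
T_tu = 9.636 kN


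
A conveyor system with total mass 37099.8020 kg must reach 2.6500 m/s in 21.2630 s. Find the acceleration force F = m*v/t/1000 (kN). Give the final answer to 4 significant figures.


F = 37099.8020 * 2.6500 / 21.2630 / 1000
F = 4.624 kN


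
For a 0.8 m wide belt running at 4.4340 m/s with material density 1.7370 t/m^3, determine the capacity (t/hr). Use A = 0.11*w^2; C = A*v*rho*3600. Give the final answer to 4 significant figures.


A = 0.11 * 0.8^2 = 0.0704 m^2
C = 0.0704 * 4.4340 * 1.7370 * 3600
C = 1952 t/hr


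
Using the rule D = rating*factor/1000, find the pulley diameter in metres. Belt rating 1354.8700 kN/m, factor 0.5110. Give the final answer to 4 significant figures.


D = 1354.8700 * 0.5110 / 1000
D = 0.6923 m


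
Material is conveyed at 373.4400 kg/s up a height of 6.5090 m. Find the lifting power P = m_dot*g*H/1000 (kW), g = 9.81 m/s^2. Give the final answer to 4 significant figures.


P = 373.4400 * 9.81 * 6.5090 / 1000
P = 23.85 kW


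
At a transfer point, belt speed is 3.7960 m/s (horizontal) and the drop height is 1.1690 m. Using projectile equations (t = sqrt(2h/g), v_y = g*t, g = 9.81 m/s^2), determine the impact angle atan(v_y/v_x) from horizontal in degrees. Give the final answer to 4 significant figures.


t = sqrt(2*1.1690/9.81) = 0.488189 s
v_y = 9.81 * 0.488189 = 4.78913 m/s
angle = atan(4.78913 / 3.7960) = 51.60 deg


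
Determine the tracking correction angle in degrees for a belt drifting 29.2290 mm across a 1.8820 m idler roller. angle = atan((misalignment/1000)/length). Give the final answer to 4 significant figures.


misalign_m = 29.2290 / 1000 = 0.029229 m
angle = atan(0.029229 / 1.8820)
angle = 0.8898 deg


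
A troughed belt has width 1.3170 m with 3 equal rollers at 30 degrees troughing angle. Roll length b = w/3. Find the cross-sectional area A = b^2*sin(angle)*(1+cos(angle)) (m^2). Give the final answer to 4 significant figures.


b = 1.3170/3 = 0.439 m
A = 0.439^2 * sin(30 deg) * (1 + cos(30 deg))
A = 0.1798 m^2


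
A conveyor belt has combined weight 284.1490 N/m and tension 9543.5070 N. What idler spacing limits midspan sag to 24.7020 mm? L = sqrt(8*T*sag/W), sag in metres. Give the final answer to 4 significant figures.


sag = 24.7020/1000 = 0.024702 m
L = sqrt(8 * 9543.5070 * 0.024702 / 284.1490)
L = 2.576 m


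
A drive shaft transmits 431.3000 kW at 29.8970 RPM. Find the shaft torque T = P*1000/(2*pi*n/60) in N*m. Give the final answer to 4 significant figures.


omega = 2*pi*29.8970/60 = 3.13081 rad/s
T = 431.3000*1000 / 3.13081
T = 137800 N*m


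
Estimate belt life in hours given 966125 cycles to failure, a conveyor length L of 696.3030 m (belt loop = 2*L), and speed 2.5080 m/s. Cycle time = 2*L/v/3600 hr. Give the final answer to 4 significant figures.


cycle_time = 2 * 696.3030 / 2.5080 / 3600 = 0.15424 hr
life = 966125 * 0.15424 = 149000 hours


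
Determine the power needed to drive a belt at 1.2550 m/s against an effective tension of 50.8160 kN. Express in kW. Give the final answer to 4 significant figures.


P = Te * v = 50.8160 * 1.2550
P = 63.77 kW


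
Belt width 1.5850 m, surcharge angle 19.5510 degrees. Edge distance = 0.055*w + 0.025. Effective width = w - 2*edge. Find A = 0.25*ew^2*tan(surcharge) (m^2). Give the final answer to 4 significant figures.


edge = 0.055*1.5850 + 0.025 = 0.112175 m
ew = 1.5850 - 2*0.112175 = 1.36065 m
A = 0.25 * 1.36065^2 * tan(19.5510 deg)
A = 0.1644 m^2


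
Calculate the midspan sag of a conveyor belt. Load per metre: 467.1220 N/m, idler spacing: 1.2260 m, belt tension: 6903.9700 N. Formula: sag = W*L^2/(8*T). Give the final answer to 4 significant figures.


sag = 467.1220 * 1.2260^2 / (8 * 6903.9700)
sag = 0.01271 m


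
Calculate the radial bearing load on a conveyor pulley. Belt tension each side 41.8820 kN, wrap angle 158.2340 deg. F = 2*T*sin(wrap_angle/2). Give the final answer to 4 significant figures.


F = 2 * 41.8820 * sin(158.2340/2 deg)
F = 82.26 kN


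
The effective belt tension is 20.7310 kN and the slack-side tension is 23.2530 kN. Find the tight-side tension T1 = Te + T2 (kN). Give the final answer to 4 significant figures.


T1 = Te + T2 = 20.7310 + 23.2530
T1 = 43.98 kN


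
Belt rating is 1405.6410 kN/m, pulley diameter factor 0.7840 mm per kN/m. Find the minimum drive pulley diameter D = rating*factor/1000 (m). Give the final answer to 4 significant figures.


D = 1405.6410 * 0.7840 / 1000
D = 1.102 m


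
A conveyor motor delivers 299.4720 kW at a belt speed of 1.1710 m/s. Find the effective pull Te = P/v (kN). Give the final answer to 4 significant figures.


Te = P / v = 299.4720 / 1.1710
Te = 255.7 kN


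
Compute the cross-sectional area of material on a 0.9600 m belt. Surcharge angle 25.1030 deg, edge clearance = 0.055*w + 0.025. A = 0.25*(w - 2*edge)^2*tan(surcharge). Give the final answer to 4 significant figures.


edge = 0.055*0.9600 + 0.025 = 0.0778 m
ew = 0.9600 - 2*0.0778 = 0.8044 m
A = 0.25 * 0.8044^2 * tan(25.1030 deg)
A = 0.07579 m^2


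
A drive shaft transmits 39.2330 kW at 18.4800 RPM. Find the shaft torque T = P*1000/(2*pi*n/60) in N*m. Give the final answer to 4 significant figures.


omega = 2*pi*18.4800/60 = 1.93522 rad/s
T = 39.2330*1000 / 1.93522
T = 20270 N*m


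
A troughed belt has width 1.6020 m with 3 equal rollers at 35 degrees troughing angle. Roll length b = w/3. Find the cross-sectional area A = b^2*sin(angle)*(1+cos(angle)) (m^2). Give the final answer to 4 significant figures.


b = 1.6020/3 = 0.534 m
A = 0.534^2 * sin(35 deg) * (1 + cos(35 deg))
A = 0.2975 m^2


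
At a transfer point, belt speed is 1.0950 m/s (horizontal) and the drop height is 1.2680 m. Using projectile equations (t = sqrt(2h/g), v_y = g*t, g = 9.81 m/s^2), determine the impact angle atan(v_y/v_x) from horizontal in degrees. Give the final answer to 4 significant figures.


t = sqrt(2*1.2680/9.81) = 0.50844 s
v_y = 9.81 * 0.50844 = 4.9878 m/s
angle = atan(4.9878 / 1.0950) = 77.62 deg


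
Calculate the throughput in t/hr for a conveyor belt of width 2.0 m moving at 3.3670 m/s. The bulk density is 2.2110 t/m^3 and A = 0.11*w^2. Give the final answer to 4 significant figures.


A = 0.11 * 2.0^2 = 0.44 m^2
C = 0.44 * 3.3670 * 2.2110 * 3600
C = 11790 t/hr


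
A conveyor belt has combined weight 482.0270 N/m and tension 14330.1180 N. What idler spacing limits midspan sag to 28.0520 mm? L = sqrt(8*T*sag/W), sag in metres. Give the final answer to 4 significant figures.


sag = 28.0520/1000 = 0.028052 m
L = sqrt(8 * 14330.1180 * 0.028052 / 482.0270)
L = 2.583 m


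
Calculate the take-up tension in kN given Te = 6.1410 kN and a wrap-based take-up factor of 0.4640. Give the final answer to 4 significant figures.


T_tu = 6.1410 * 0.4640
T_tu = 2.849 kN


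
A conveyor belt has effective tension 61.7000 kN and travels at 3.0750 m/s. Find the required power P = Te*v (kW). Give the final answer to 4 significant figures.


P = Te * v = 61.7000 * 3.0750
P = 189.7 kW


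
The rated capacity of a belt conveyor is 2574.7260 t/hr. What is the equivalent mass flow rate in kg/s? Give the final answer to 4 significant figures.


m_dot = 2574.7260 * 1000 / 3600
m_dot = 715.2 kg/s


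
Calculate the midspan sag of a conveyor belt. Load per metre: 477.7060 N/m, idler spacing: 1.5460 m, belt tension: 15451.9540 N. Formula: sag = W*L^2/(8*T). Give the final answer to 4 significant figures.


sag = 477.7060 * 1.5460^2 / (8 * 15451.9540)
sag = 0.009236 m


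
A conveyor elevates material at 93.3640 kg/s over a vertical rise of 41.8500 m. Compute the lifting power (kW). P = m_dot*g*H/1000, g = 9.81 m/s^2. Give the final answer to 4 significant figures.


P = 93.3640 * 9.81 * 41.8500 / 1000
P = 38.33 kW


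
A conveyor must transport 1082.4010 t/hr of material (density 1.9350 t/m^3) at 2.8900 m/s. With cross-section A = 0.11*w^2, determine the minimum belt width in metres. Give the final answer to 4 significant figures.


A_req = 1082.4010 / (2.8900 * 1.9350 * 3600) = 0.0537659 m^2
w = sqrt(0.0537659 / 0.11)
w = 0.6991 m


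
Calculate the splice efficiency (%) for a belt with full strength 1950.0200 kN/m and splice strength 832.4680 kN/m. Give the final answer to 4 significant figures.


Eff = 832.4680 / 1950.0200 * 100
Eff = 42.69 %


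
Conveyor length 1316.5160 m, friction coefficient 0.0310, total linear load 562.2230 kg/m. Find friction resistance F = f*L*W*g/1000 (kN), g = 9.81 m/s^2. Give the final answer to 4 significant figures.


F = 0.0310 * 1316.5160 * 562.2230 * 9.81 / 1000
F = 225.1 kN


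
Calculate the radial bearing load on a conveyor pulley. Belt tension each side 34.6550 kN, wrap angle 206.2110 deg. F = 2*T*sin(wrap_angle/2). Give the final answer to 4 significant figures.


F = 2 * 34.6550 * sin(206.2110/2 deg)
F = 67.50 kN


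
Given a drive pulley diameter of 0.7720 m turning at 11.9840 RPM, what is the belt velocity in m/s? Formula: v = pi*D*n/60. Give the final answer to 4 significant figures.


v = pi * 0.7720 * 11.9840 / 60
v = 0.4844 m/s


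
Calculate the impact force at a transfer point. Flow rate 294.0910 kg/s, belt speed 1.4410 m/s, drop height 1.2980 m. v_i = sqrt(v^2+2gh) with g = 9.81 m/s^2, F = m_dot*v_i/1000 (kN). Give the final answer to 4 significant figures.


v_i = sqrt(1.4410^2 + 2*9.81*1.2980) = 5.24817 m/s
F = 294.0910 * 5.24817 / 1000
F = 1.543 kN


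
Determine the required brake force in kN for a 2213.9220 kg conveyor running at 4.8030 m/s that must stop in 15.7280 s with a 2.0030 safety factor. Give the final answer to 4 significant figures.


F = 2213.9220 * 4.8030 / 15.7280 * 2.0030 / 1000
F = 1.354 kN


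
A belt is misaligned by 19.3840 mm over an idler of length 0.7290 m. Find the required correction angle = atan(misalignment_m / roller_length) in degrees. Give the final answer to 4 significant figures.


misalign_m = 19.3840 / 1000 = 0.019384 m
angle = atan(0.019384 / 0.7290)
angle = 1.523 deg


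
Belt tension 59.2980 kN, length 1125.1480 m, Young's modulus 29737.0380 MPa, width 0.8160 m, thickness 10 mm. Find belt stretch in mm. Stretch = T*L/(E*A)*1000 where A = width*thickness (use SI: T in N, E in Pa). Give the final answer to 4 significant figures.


A = 0.8160 * 0.01 = 0.00816 m^2
Stretch = 59.2980*1000 * 1125.1480 / (29737.0380e6 * 0.00816) * 1000
Stretch = 275.0 mm


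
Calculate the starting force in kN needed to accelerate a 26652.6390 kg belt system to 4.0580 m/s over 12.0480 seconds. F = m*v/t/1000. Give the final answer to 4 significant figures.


F = 26652.6390 * 4.0580 / 12.0480 / 1000
F = 8.977 kN


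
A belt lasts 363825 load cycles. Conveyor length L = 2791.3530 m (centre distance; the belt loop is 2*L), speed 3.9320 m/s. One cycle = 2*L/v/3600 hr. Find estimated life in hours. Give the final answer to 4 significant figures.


cycle_time = 2 * 2791.3530 / 3.9320 / 3600 = 0.394393 hr
life = 363825 * 0.394393 = 143500 hours


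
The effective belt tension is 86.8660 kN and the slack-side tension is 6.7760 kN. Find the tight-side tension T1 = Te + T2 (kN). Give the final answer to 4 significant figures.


T1 = Te + T2 = 86.8660 + 6.7760
T1 = 93.64 kN


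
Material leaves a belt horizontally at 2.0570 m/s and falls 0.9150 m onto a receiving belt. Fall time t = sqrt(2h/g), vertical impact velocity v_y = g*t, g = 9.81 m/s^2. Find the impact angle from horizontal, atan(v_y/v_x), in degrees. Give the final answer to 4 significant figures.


t = sqrt(2*0.9150/9.81) = 0.431908 s
v_y = 9.81 * 0.431908 = 4.23702 m/s
angle = atan(4.23702 / 2.0570) = 64.10 deg


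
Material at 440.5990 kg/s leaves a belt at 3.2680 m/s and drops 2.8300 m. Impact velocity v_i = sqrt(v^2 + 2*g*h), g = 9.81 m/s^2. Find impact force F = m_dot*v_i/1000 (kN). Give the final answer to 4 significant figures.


v_i = sqrt(3.2680^2 + 2*9.81*2.8300) = 8.13661 m/s
F = 440.5990 * 8.13661 / 1000
F = 3.585 kN


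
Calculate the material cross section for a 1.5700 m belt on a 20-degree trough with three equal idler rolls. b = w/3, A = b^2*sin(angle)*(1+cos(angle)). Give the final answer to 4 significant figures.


b = 1.5700/3 = 0.523333 m
A = 0.523333^2 * sin(20 deg) * (1 + cos(20 deg))
A = 0.1817 m^2


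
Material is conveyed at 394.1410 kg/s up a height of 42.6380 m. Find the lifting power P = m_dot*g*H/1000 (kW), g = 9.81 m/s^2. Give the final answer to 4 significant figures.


P = 394.1410 * 9.81 * 42.6380 / 1000
P = 164.9 kW


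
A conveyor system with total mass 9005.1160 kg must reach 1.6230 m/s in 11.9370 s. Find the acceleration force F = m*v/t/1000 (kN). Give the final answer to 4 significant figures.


F = 9005.1160 * 1.6230 / 11.9370 / 1000
F = 1.224 kN


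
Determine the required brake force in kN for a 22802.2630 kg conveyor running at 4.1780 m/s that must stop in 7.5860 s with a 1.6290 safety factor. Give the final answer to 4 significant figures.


F = 22802.2630 * 4.1780 / 7.5860 * 1.6290 / 1000
F = 20.46 kN


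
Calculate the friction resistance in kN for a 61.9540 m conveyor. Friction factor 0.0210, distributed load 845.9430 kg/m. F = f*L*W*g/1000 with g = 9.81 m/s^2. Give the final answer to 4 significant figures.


F = 0.0210 * 61.9540 * 845.9430 * 9.81 / 1000
F = 10.80 kN


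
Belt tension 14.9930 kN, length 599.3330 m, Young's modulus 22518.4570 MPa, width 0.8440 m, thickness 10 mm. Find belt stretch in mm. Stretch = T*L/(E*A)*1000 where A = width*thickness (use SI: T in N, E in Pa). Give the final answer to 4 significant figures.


A = 0.8440 * 0.01 = 0.00844 m^2
Stretch = 14.9930*1000 * 599.3330 / (22518.4570e6 * 0.00844) * 1000
Stretch = 47.28 mm


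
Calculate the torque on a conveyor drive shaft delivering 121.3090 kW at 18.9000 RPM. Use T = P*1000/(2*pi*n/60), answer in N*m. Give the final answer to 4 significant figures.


omega = 2*pi*18.9000/60 = 1.9792 rad/s
T = 121.3090*1000 / 1.9792
T = 61290 N*m


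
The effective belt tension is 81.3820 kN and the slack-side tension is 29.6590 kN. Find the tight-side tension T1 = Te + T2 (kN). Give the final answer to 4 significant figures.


T1 = Te + T2 = 81.3820 + 29.6590
T1 = 111.0 kN


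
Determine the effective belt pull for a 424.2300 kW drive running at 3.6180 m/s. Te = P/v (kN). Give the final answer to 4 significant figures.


Te = P / v = 424.2300 / 3.6180
Te = 117.3 kN


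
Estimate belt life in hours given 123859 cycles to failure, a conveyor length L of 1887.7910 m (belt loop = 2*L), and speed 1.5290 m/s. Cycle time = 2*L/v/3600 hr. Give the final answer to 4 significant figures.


cycle_time = 2 * 1887.7910 / 1.5290 / 3600 = 0.685921 hr
life = 123859 * 0.685921 = 84960 hours


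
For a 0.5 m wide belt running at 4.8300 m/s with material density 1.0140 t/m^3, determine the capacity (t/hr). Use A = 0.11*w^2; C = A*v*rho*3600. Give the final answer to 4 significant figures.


A = 0.11 * 0.5^2 = 0.0275 m^2
C = 0.0275 * 4.8300 * 1.0140 * 3600
C = 484.9 t/hr


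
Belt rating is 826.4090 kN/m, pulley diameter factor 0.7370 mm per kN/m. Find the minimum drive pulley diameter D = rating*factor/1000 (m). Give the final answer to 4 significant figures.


D = 826.4090 * 0.7370 / 1000
D = 0.6091 m


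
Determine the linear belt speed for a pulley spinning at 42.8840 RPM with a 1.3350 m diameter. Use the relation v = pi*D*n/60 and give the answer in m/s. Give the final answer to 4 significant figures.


v = pi * 1.3350 * 42.8840 / 60
v = 2.998 m/s


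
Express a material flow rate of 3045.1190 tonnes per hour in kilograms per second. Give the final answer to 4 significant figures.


m_dot = 3045.1190 * 1000 / 3600
m_dot = 845.9 kg/s


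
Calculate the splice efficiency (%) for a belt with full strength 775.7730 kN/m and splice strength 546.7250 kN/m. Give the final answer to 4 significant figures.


Eff = 546.7250 / 775.7730 * 100
Eff = 70.47 %


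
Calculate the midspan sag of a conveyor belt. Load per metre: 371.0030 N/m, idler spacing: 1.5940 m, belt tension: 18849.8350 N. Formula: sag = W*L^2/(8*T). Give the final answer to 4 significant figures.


sag = 371.0030 * 1.5940^2 / (8 * 18849.8350)
sag = 0.006251 m


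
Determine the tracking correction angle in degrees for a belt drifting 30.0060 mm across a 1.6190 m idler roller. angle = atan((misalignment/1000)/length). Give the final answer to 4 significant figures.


misalign_m = 30.0060 / 1000 = 0.030006 m
angle = atan(0.030006 / 1.6190)
angle = 1.062 deg


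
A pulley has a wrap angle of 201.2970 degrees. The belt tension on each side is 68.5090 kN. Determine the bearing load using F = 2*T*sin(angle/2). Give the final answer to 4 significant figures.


F = 2 * 68.5090 * sin(201.2970/2 deg)
F = 134.7 kN


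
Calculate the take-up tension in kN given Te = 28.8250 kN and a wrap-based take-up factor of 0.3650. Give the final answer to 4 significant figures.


T_tu = 28.8250 * 0.3650
T_tu = 10.52 kN


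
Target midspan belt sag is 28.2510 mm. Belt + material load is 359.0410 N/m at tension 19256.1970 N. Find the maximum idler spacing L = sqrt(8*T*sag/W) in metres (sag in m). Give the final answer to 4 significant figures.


sag = 28.2510/1000 = 0.028251 m
L = sqrt(8 * 19256.1970 * 0.028251 / 359.0410)
L = 3.482 m


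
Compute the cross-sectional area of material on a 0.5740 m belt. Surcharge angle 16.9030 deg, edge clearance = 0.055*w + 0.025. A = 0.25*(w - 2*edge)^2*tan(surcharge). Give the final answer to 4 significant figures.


edge = 0.055*0.5740 + 0.025 = 0.05657 m
ew = 0.5740 - 2*0.05657 = 0.46086 m
A = 0.25 * 0.46086^2 * tan(16.9030 deg)
A = 0.01614 m^2


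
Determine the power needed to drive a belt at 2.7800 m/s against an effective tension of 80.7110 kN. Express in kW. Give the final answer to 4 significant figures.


P = Te * v = 80.7110 * 2.7800
P = 224.4 kW


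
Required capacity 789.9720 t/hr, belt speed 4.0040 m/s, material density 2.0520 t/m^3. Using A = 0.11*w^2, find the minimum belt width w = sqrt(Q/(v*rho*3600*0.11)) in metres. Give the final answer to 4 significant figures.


A_req = 789.9720 / (4.0040 * 2.0520 * 3600) = 0.0267078 m^2
w = sqrt(0.0267078 / 0.11)
w = 0.4927 m


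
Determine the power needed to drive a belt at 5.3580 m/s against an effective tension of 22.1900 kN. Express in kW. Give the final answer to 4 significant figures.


P = Te * v = 22.1900 * 5.3580
P = 118.9 kW


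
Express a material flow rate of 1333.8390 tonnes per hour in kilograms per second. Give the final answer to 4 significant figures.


m_dot = 1333.8390 * 1000 / 3600
m_dot = 370.5 kg/s


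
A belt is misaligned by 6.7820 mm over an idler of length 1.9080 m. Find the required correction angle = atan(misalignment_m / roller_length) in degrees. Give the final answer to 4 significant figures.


misalign_m = 6.7820 / 1000 = 0.006782 m
angle = atan(0.006782 / 1.9080)
angle = 0.2037 deg


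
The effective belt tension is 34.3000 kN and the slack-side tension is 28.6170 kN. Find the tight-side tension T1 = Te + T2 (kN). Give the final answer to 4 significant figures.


T1 = Te + T2 = 34.3000 + 28.6170
T1 = 62.92 kN


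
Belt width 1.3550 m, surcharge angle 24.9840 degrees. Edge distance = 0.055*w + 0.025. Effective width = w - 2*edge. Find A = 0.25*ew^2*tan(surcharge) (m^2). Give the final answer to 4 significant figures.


edge = 0.055*1.3550 + 0.025 = 0.099525 m
ew = 1.3550 - 2*0.099525 = 1.15595 m
A = 0.25 * 1.15595^2 * tan(24.9840 deg)
A = 0.1557 m^2


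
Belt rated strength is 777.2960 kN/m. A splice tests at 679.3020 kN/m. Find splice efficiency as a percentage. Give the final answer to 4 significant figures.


Eff = 679.3020 / 777.2960 * 100
Eff = 87.39 %


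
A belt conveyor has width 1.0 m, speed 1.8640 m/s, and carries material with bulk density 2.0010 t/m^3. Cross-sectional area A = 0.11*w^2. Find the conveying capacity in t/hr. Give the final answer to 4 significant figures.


A = 0.11 * 1.0^2 = 0.11 m^2
C = 0.11 * 1.8640 * 2.0010 * 3600
C = 1477 t/hr


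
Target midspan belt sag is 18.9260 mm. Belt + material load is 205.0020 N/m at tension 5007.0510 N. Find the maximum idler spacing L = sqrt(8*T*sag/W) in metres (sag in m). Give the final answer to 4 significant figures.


sag = 18.9260/1000 = 0.018926 m
L = sqrt(8 * 5007.0510 * 0.018926 / 205.0020)
L = 1.923 m


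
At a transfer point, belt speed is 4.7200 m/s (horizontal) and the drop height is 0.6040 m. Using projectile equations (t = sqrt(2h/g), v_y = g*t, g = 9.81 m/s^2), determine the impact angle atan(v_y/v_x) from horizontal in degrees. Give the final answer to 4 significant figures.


t = sqrt(2*0.6040/9.81) = 0.350913 s
v_y = 9.81 * 0.350913 = 3.44246 m/s
angle = atan(3.44246 / 4.7200) = 36.10 deg


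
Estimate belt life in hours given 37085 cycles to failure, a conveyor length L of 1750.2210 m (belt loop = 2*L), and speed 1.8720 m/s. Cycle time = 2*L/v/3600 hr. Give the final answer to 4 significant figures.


cycle_time = 2 * 1750.2210 / 1.8720 / 3600 = 0.519415 hr
life = 37085 * 0.519415 = 19260 hours


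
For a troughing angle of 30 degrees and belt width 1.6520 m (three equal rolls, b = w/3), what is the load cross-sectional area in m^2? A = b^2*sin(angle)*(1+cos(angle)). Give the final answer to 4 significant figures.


b = 1.6520/3 = 0.550667 m
A = 0.550667^2 * sin(30 deg) * (1 + cos(30 deg))
A = 0.2829 m^2


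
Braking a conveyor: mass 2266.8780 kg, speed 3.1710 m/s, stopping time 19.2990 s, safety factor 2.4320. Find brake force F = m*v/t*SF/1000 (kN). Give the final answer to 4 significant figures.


F = 2266.8780 * 3.1710 / 19.2990 * 2.4320 / 1000
F = 0.9058 kN


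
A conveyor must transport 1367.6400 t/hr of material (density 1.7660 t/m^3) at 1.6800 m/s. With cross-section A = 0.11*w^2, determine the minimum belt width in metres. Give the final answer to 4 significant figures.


A_req = 1367.6400 / (1.6800 * 1.7660 * 3600) = 0.128047 m^2
w = sqrt(0.128047 / 0.11)
w = 1.079 m


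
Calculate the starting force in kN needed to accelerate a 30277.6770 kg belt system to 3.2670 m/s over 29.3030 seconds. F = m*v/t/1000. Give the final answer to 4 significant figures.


F = 30277.6770 * 3.2670 / 29.3030 / 1000
F = 3.376 kN


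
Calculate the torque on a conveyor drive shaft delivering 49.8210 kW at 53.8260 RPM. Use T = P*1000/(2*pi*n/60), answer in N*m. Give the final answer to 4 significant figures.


omega = 2*pi*53.8260/60 = 5.63665 rad/s
T = 49.8210*1000 / 5.63665
T = 8839 N*m


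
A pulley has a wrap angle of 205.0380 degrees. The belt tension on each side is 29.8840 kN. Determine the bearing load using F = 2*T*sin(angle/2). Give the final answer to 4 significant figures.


F = 2 * 29.8840 * sin(205.0380/2 deg)
F = 58.35 kN


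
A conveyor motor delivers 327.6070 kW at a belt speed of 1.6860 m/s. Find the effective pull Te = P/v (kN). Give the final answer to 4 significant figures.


Te = P / v = 327.6070 / 1.6860
Te = 194.3 kN


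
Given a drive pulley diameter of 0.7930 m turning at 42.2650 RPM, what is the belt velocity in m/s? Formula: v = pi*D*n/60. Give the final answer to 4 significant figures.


v = pi * 0.7930 * 42.2650 / 60
v = 1.755 m/s


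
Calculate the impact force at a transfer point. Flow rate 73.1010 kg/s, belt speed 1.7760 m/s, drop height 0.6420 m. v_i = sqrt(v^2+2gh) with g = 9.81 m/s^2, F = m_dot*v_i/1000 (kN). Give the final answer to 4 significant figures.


v_i = sqrt(1.7760^2 + 2*9.81*0.6420) = 3.96865 m/s
F = 73.1010 * 3.96865 / 1000
F = 0.2901 kN


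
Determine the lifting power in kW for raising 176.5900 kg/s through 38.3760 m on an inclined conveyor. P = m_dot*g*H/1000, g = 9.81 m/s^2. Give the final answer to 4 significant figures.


P = 176.5900 * 9.81 * 38.3760 / 1000
P = 66.48 kW


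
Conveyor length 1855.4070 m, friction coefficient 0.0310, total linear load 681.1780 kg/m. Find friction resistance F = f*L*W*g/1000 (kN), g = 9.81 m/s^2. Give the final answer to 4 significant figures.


F = 0.0310 * 1855.4070 * 681.1780 * 9.81 / 1000
F = 384.4 kN


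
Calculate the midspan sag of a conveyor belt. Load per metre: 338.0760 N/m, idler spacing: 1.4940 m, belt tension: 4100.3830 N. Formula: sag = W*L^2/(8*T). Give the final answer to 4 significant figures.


sag = 338.0760 * 1.4940^2 / (8 * 4100.3830)
sag = 0.02300 m


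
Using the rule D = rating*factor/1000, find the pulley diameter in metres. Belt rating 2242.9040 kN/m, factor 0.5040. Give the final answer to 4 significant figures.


D = 2242.9040 * 0.5040 / 1000
D = 1.130 m


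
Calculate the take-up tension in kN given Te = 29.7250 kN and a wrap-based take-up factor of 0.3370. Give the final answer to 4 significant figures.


T_tu = 29.7250 * 0.3370
T_tu = 10.02 kN


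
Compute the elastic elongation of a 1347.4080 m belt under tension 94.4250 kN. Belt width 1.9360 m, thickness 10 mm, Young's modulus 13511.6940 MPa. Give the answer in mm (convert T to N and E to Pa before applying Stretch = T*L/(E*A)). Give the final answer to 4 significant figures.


A = 1.9360 * 0.01 = 0.01936 m^2
Stretch = 94.4250*1000 * 1347.4080 / (13511.6940e6 * 0.01936) * 1000
Stretch = 486.4 mm


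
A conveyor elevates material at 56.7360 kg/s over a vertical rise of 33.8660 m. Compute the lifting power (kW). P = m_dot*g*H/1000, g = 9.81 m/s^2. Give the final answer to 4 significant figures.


P = 56.7360 * 9.81 * 33.8660 / 1000
P = 18.85 kW


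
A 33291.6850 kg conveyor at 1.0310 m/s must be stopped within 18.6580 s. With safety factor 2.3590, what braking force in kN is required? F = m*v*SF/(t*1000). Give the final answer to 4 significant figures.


F = 33291.6850 * 1.0310 / 18.6580 * 2.3590 / 1000
F = 4.340 kN
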